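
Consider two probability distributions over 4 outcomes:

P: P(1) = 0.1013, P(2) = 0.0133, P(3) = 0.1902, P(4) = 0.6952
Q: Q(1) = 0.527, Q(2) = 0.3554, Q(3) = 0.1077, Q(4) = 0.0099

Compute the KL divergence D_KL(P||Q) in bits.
4.1163 bits

D_KL(P||Q) = Σ P(x) log₂(P(x)/Q(x))

Computing term by term:
  P(1)·log₂(P(1)/Q(1)) = 0.1013·log₂(0.1013/0.527) = -0.24101
  P(2)·log₂(P(2)/Q(2)) = 0.0133·log₂(0.0133/0.3554) = -0.06304
  P(3)·log₂(P(3)/Q(3)) = 0.1902·log₂(0.1902/0.1077) = 0.15606
  P(4)·log₂(P(4)/Q(4)) = 0.6952·log₂(0.6952/0.0099) = 4.26426

D_KL(P||Q) = -0.24101 - 0.06304 + 0.15606 + 4.26426 = 4.11627 ≈ 4.1163 bits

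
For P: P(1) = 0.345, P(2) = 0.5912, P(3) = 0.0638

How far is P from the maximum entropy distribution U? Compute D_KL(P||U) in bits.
0.3537 bits

U(i) = 1/3 for all i

D_KL(P||U) = Σ P(x) log₂(P(x) / (1/3))
           = Σ P(x) log₂(P(x)) + log₂(3)
           = log₂(3) - H(P)

H(P) = -Σ P(x) log₂(P(x)):
  -P(1)·log₂(P(1)) = -(0.345)·log₂(0.345) = 0.52969
  -P(2)·log₂(P(2)) = -(0.5912)·log₂(0.5912) = 0.44830
  -P(3)·log₂(P(3)) = -(0.0638)·log₂(0.0638) = 0.25331
H(P) = 0.52969 + 0.44830 + 0.25331 = 1.23130 bits

log₂(3) = 1.58496 bits

D_KL(P||U) = 1.58496 - 1.23130 = 0.35366 ≈ 0.3537 bits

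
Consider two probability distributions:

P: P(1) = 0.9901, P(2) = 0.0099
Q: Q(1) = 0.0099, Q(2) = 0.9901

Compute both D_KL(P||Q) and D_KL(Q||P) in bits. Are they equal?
D_KL(P||Q) = 6.5125 bits, D_KL(Q||P) = 6.5125 bits. Yes, in this case they are equal (although KL divergence is not symmetric in general).

D_KL(P||Q) = Σ P(x) log₂(P(x)/Q(x))

Computing term by term:
  P(1)·log₂(P(1)/Q(1)) = 0.9901·log₂(0.9901/0.0099) = 6.57823
  P(2)·log₂(P(2)/Q(2)) = 0.0099·log₂(0.0099/0.9901) = -0.06578

D_KL(P||Q) = 6.57823 - 0.06578 = 6.51245 ≈ 6.5125 bits

D_KL(Q||P) = Σ Q(x) log₂(Q(x)/P(x))

Computing term by term:
  Q(1)·log₂(Q(1)/P(1)) = 0.0099·log₂(0.0099/0.9901) = -0.06578
  Q(2)·log₂(Q(2)/P(2)) = 0.9901·log₂(0.9901/0.0099) = 6.57823

D_KL(Q||P) = -0.06578 + 6.57823 = 6.51245 ≈ 6.5125 bits

These ARE equal here. Q is P with outcomes relabeled (Q(1) = P(2), Q(2) = P(1)) by a relabeling that is its own inverse, so the two sums contain exactly the same terms in a different order. This is a special case — KL divergence is not symmetric in general: D_KL(P||Q) ≠ D_KL(Q||P) for most P, Q.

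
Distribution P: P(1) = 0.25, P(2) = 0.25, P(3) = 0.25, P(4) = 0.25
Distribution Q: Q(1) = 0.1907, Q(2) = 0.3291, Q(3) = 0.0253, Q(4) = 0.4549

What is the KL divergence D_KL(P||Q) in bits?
0.6088 bits

D_KL(P||Q) = Σ P(x) log₂(P(x)/Q(x))

Computing term by term:
  P(1)·log₂(P(1)/Q(1)) = 0.25·log₂(0.25/0.1907) = 0.09766
  P(2)·log₂(P(2)/Q(2)) = 0.25·log₂(0.25/0.3291) = -0.09915
  P(3)·log₂(P(3)/Q(3)) = 0.25·log₂(0.25/0.0253) = 0.82618
  P(4)·log₂(P(4)/Q(4)) = 0.25·log₂(0.25/0.4549) = -0.21591

D_KL(P||Q) = 0.09766 - 0.09915 + 0.82618 - 0.21591 = 0.60878 ≈ 0.6088 bits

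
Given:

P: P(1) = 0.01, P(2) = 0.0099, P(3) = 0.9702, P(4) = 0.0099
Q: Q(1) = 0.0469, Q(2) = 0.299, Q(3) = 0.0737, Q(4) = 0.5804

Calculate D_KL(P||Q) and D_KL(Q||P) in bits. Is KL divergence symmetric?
D_KL(P||Q) = 3.4786 bits, D_KL(Q||P) = 4.7095 bits. No, KL divergence is not symmetric.

D_KL(P||Q) = Σ P(x) log₂(P(x)/Q(x))

Computing term by term:
  P(1)·log₂(P(1)/Q(1)) = 0.01·log₂(0.01/0.0469) = -0.02230
  P(2)·log₂(P(2)/Q(2)) = 0.0099·log₂(0.0099/0.299) = -0.04867
  P(3)·log₂(P(3)/Q(3)) = 0.9702·log₂(0.9702/0.0737) = 3.60773
  P(4)·log₂(P(4)/Q(4)) = 0.0099·log₂(0.0099/0.5804) = -0.05815

D_KL(P||Q) = -0.02230 - 0.04867 + 3.60773 - 0.05815 = 3.47861 ≈ 3.4786 bits

D_KL(Q||P) = Σ Q(x) log₂(Q(x)/P(x))

Computing term by term:
  Q(1)·log₂(Q(1)/P(1)) = 0.0469·log₂(0.0469/0.01) = 0.10457
  Q(2)·log₂(Q(2)/P(2)) = 0.299·log₂(0.299/0.0099) = 1.47006
  Q(3)·log₂(Q(3)/P(3)) = 0.0737·log₂(0.0737/0.9702) = -0.27406
  Q(4)·log₂(Q(4)/P(4)) = 0.5804·log₂(0.5804/0.0099) = 3.40896

D_KL(Q||P) = 0.10457 + 1.47006 - 0.27406 + 3.40896 = 4.70953 ≈ 4.7095 bits

These are NOT equal (difference: 1.2309 bits). KL divergence is asymmetric: D_KL(P||Q) ≠ D_KL(Q||P) in general.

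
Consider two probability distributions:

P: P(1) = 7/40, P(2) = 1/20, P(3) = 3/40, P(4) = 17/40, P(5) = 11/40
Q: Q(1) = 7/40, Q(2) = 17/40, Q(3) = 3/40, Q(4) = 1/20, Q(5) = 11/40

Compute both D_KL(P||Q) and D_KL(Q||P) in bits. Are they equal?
D_KL(P||Q) = 1.1578 bits, D_KL(Q||P) = 1.1578 bits. Yes, in this case they are equal (although KL divergence is not symmetric in general).

D_KL(P||Q) = Σ P(x) log₂(P(x)/Q(x))

Computing term by term:
  P(1)·log₂(P(1)/Q(1)) = (7/40)·log₂((7/40)/(7/40)) = 0.00000
  P(2)·log₂(P(2)/Q(2)) = (1/20)·log₂((1/20)/(17/40)) = -0.15437
  P(3)·log₂(P(3)/Q(3)) = (3/40)·log₂((3/40)/(3/40)) = 0.00000
  P(4)·log₂(P(4)/Q(4)) = (17/40)·log₂((17/40)/(1/20)) = 1.31217
  P(5)·log₂(P(5)/Q(5)) = (11/40)·log₂((11/40)/(11/40)) = 0.00000

D_KL(P||Q) = 0.00000 - 0.15437 + 0.00000 + 1.31217 + 0.00000 = 1.15780 ≈ 1.1578 bits

D_KL(Q||P) = Σ Q(x) log₂(Q(x)/P(x))

Computing term by term:
  Q(1)·log₂(Q(1)/P(1)) = (7/40)·log₂((7/40)/(7/40)) = 0.00000
  Q(2)·log₂(Q(2)/P(2)) = (17/40)·log₂((17/40)/(1/20)) = 1.31217
  Q(3)·log₂(Q(3)/P(3)) = (3/40)·log₂((3/40)/(3/40)) = 0.00000
  Q(4)·log₂(Q(4)/P(4)) = (1/20)·log₂((1/20)/(17/40)) = -0.15437
  Q(5)·log₂(Q(5)/P(5)) = (11/40)·log₂((11/40)/(11/40)) = 0.00000

D_KL(Q||P) = 0.00000 + 1.31217 + 0.00000 - 0.15437 + 0.00000 = 1.15780 ≈ 1.1578 bits

These ARE equal here. Q is P with outcomes relabeled (Q(2) = P(4), Q(4) = P(2)) by a relabeling that is its own inverse, so the two sums contain exactly the same terms in a different order. This is a special case — KL divergence is not symmetric in general: D_KL(P||Q) ≠ D_KL(Q||P) for most P, Q.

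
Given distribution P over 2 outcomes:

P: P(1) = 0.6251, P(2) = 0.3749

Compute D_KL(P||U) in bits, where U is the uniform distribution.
0.0456 bits

U(i) = 1/2 for all i

D_KL(P||U) = Σ P(x) log₂(P(x) / (1/2))
           = Σ P(x) log₂(P(x)) + log₂(2)
           = log₂(2) - H(P)

H(P) = -Σ P(x) log₂(P(x)):
  -P(1)·log₂(P(1)) = -(0.6251)·log₂(0.6251) = 0.42372
  -P(2)·log₂(P(2)) = -(0.3749)·log₂(0.3749) = 0.53064
H(P) = 0.42372 + 0.53064 = 0.95436 bits

log₂(2) = 1.00000 bits

D_KL(P||U) = 1.00000 - 0.95436 = 0.04564 ≈ 0.0456 bits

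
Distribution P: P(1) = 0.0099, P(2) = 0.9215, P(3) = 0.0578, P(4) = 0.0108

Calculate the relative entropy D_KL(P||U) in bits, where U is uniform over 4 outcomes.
1.5171 bits

U(i) = 1/4 for all i

D_KL(P||U) = Σ P(x) log₂(P(x) / (1/4))
           = Σ P(x) log₂(P(x)) + log₂(4)
           = log₂(4) - H(P)

H(P) = -Σ P(x) log₂(P(x)):
  -P(1)·log₂(P(1)) = -(0.0099)·log₂(0.0099) = 0.06592
  -P(2)·log₂(P(2)) = -(0.9215)·log₂(0.9215) = 0.10869
  -P(3)·log₂(P(3)) = -(0.0578)·log₂(0.0578) = 0.23772
  -P(4)·log₂(P(4)) = -(0.0108)·log₂(0.0108) = 0.07055
H(P) = 0.06592 + 0.10869 + 0.23772 + 0.07055 = 0.48288 bits

log₂(4) = 2.00000 bits

D_KL(P||U) = 2.00000 - 0.48288 = 1.51712 ≈ 1.5171 bits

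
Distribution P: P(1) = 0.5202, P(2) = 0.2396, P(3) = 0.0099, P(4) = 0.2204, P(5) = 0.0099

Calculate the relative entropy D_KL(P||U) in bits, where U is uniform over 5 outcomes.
0.7249 bits

U(i) = 1/5 for all i

D_KL(P||U) = Σ P(x) log₂(P(x) / (1/5))
           = Σ P(x) log₂(P(x)) + log₂(5)
           = log₂(5) - H(P)

H(P) = -Σ P(x) log₂(P(x)):
  -P(1)·log₂(P(1)) = -(0.5202)·log₂(0.5202) = 0.49048
  -P(2)·log₂(P(2)) = -(0.2396)·log₂(0.2396) = 0.49389
  -P(3)·log₂(P(3)) = -(0.0099)·log₂(0.0099) = 0.06592
  -P(4)·log₂(P(4)) = -(0.2204)·log₂(0.2204) = 0.48087
  -P(5)·log₂(P(5)) = -(0.0099)·log₂(0.0099) = 0.06592
H(P) = 0.49048 + 0.49389 + 0.06592 + 0.48087 + 0.06592 = 1.59708 bits

log₂(5) = 2.32193 bits

D_KL(P||U) = 2.32193 - 1.59708 = 0.72485 ≈ 0.7249 bits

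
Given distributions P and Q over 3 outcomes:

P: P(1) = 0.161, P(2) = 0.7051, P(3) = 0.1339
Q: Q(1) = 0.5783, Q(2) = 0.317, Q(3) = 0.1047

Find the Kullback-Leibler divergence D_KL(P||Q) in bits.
0.5637 bits

D_KL(P||Q) = Σ P(x) log₂(P(x)/Q(x))

Computing term by term:
  P(1)·log₂(P(1)/Q(1)) = 0.161·log₂(0.161/0.5783) = -0.29701
  P(2)·log₂(P(2)/Q(2)) = 0.7051·log₂(0.7051/0.317) = 0.81322
  P(3)·log₂(P(3)/Q(3)) = 0.1339·log₂(0.1339/0.1047) = 0.04752

D_KL(P||Q) = -0.29701 + 0.81322 + 0.04752 = 0.56373 ≈ 0.5637 bits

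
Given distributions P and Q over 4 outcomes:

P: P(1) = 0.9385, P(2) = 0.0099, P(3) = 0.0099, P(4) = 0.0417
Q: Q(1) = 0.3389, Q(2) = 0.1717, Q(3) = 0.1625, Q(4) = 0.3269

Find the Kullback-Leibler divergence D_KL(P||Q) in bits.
1.1745 bits

D_KL(P||Q) = Σ P(x) log₂(P(x)/Q(x))

Computing term by term:
  P(1)·log₂(P(1)/Q(1)) = 0.9385·log₂(0.9385/0.3389) = 1.37912
  P(2)·log₂(P(2)/Q(2)) = 0.0099·log₂(0.0099/0.1717) = -0.04075
  P(3)·log₂(P(3)/Q(3)) = 0.0099·log₂(0.0099/0.1625) = -0.03996
  P(4)·log₂(P(4)/Q(4)) = 0.0417·log₂(0.0417/0.3269) = -0.12388

D_KL(P||Q) = 1.37912 - 0.04075 - 0.03996 - 0.12388 = 1.17453 ≈ 1.1745 bits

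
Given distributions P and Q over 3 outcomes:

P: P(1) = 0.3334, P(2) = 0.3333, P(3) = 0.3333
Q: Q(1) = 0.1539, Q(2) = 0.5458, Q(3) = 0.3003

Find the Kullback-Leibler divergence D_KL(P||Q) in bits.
0.1848 bits

D_KL(P||Q) = Σ P(x) log₂(P(x)/Q(x))

Computing term by term:
  P(1)·log₂(P(1)/Q(1)) = 0.3334·log₂(0.3334/0.1539) = 0.37183
  P(2)·log₂(P(2)/Q(2)) = 0.3333·log₂(0.3333/0.5458) = -0.23716
  P(3)·log₂(P(3)/Q(3)) = 0.3333·log₂(0.3333/0.3003) = 0.05013

D_KL(P||Q) = 0.37183 - 0.23716 + 0.05013 = 0.18480 ≈ 0.1848 bits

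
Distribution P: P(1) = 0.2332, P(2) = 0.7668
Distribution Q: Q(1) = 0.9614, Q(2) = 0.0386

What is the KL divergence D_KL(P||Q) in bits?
2.8300 bits

D_KL(P||Q) = Σ P(x) log₂(P(x)/Q(x))

Computing term by term:
  P(1)·log₂(P(1)/Q(1)) = 0.2332·log₂(0.2332/0.9614) = -0.47656
  P(2)·log₂(P(2)/Q(2)) = 0.7668·log₂(0.7668/0.0386) = 3.30658

D_KL(P||Q) = -0.47656 + 3.30658 = 2.83002 ≈ 2.8300 bits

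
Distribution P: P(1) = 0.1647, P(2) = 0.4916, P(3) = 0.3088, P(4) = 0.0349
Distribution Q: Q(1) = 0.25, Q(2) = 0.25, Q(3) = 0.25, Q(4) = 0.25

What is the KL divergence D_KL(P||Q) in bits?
0.3754 bits

D_KL(P||Q) = Σ P(x) log₂(P(x)/Q(x))

Computing term by term:
  P(1)·log₂(P(1)/Q(1)) = 0.1647·log₂(0.1647/0.25) = -0.09916
  P(2)·log₂(P(2)/Q(2)) = 0.4916·log₂(0.4916/0.25) = 0.47958
  P(3)·log₂(P(3)/Q(3)) = 0.3088·log₂(0.3088/0.25) = 0.09411
  P(4)·log₂(P(4)/Q(4)) = 0.0349·log₂(0.0349/0.25) = -0.09914

D_KL(P||Q) = -0.09916 + 0.47958 + 0.09411 - 0.09914 = 0.37539 ≈ 0.3754 bits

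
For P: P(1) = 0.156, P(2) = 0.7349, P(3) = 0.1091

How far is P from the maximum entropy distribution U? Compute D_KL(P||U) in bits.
0.4915 bits

U(i) = 1/3 for all i

D_KL(P||U) = Σ P(x) log₂(P(x) / (1/3))
           = Σ P(x) log₂(P(x)) + log₂(3)
           = log₂(3) - H(P)

H(P) = -Σ P(x) log₂(P(x)):
  -P(1)·log₂(P(1)) = -(0.156)·log₂(0.156) = 0.41814
  -P(2)·log₂(P(2)) = -(0.7349)·log₂(0.7349) = 0.32657
  -P(3)·log₂(P(3)) = -(0.1091)·log₂(0.1091) = 0.34871
H(P) = 0.41814 + 0.32657 + 0.34871 = 1.09342 bits

log₂(3) = 1.58496 bits

D_KL(P||U) = 1.58496 - 1.09342 = 0.49154 ≈ 0.4915 bits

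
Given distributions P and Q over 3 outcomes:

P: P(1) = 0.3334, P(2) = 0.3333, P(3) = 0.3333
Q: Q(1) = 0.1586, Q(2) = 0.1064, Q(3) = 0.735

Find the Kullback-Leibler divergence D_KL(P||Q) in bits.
0.5261 bits

D_KL(P||Q) = Σ P(x) log₂(P(x)/Q(x))

Computing term by term:
  P(1)·log₂(P(1)/Q(1)) = 0.3334·log₂(0.3334/0.1586) = 0.35736
  P(2)·log₂(P(2)/Q(2)) = 0.3333·log₂(0.3333/0.1064) = 0.54905
  P(3)·log₂(P(3)/Q(3)) = 0.3333·log₂(0.3333/0.735) = -0.38027

D_KL(P||Q) = 0.35736 + 0.54905 - 0.38027 = 0.52614 ≈ 0.5261 bits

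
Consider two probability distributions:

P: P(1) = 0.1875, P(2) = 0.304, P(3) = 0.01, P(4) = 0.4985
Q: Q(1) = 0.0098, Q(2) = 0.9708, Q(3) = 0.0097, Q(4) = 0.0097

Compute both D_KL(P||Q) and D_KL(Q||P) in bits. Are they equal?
D_KL(P||Q) = 3.1228 bits, D_KL(Q||P) = 1.5289 bits. No, they are not equal.

D_KL(P||Q) = Σ P(x) log₂(P(x)/Q(x))

Computing term by term:
  P(1)·log₂(P(1)/Q(1)) = 0.1875·log₂(0.1875/0.0098) = 0.79837
  P(2)·log₂(P(2)/Q(2)) = 0.304·log₂(0.304/0.9708) = -0.50923
  P(3)·log₂(P(3)/Q(3)) = 0.01·log₂(0.01/0.0097) = 0.00044
  P(4)·log₂(P(4)/Q(4)) = 0.4985·log₂(0.4985/0.0097) = 2.83321

D_KL(P||Q) = 0.79837 - 0.50923 + 0.00044 + 2.83321 = 3.12279 ≈ 3.1228 bits

D_KL(Q||P) = Σ Q(x) log₂(Q(x)/P(x))

Computing term by term:
  Q(1)·log₂(Q(1)/P(1)) = 0.0098·log₂(0.0098/0.1875) = -0.04173
  Q(2)·log₂(Q(2)/P(2)) = 0.9708·log₂(0.9708/0.304) = 1.62619
  Q(3)·log₂(Q(3)/P(3)) = 0.0097·log₂(0.0097/0.01) = -0.00043
  Q(4)·log₂(Q(4)/P(4)) = 0.0097·log₂(0.0097/0.4985) = -0.05513

D_KL(Q||P) = -0.04173 + 1.62619 - 0.00043 - 0.05513 = 1.52890 ≈ 1.5289 bits

These are NOT equal (difference: 1.5939 bits). KL divergence is asymmetric: D_KL(P||Q) ≠ D_KL(Q||P) in general.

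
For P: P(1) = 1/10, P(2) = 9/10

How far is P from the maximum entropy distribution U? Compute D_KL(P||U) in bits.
0.5310 bits

U(i) = 1/2 for all i

D_KL(P||U) = Σ P(x) log₂(P(x) / (1/2))
           = Σ P(x) log₂(P(x)) + log₂(2)
           = log₂(2) - H(P)

H(P) = -Σ P(x) log₂(P(x)):
  -P(1)·log₂(P(1)) = -(1/10)·log₂(1/10) = 0.33219
  -P(2)·log₂(P(2)) = -(9/10)·log₂(9/10) = 0.13680
H(P) = 0.33219 + 0.13680 = 0.46899 bits

log₂(2) = 1.00000 bits

D_KL(P||U) = 1.00000 - 0.46899 = 0.53101 ≈ 0.5310 bits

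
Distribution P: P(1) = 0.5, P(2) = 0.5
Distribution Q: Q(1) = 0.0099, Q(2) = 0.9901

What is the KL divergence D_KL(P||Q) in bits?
2.3364 bits

D_KL(P||Q) = Σ P(x) log₂(P(x)/Q(x))

Computing term by term:
  P(1)·log₂(P(1)/Q(1)) = 0.5·log₂(0.5/0.0099) = 2.82918
  P(2)·log₂(P(2)/Q(2)) = 0.5·log₂(0.5/0.9901) = -0.49282

D_KL(P||Q) = 2.82918 - 0.49282 = 2.33636 ≈ 2.3364 bits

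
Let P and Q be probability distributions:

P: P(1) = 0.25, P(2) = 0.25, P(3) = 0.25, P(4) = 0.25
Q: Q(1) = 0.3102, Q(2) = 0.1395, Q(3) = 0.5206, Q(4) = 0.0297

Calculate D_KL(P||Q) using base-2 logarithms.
0.6364 bits

D_KL(P||Q) = Σ P(x) log₂(P(x)/Q(x))

Computing term by term:
  P(1)·log₂(P(1)/Q(1)) = 0.25·log₂(0.25/0.3102) = -0.07782
  P(2)·log₂(P(2)/Q(2)) = 0.25·log₂(0.25/0.1395) = 0.21042
  P(3)·log₂(P(3)/Q(3)) = 0.25·log₂(0.25/0.5206) = -0.26456
  P(4)·log₂(P(4)/Q(4)) = 0.25·log₂(0.25/0.0297) = 0.76835

D_KL(P||Q) = -0.07782 + 0.21042 - 0.26456 + 0.76835 = 0.63639 ≈ 0.6364 bits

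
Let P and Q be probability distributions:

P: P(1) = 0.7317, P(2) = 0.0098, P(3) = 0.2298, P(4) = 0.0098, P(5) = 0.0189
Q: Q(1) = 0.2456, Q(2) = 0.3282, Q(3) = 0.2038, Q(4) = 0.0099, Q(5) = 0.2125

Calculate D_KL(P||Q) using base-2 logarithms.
1.0764 bits

D_KL(P||Q) = Σ P(x) log₂(P(x)/Q(x))

Computing term by term:
  P(1)·log₂(P(1)/Q(1)) = 0.7317·log₂(0.7317/0.2456) = 1.15238
  P(2)·log₂(P(2)/Q(2)) = 0.0098·log₂(0.0098/0.3282) = -0.04964
  P(3)·log₂(P(3)/Q(3)) = 0.2298·log₂(0.2298/0.2038) = 0.03981
  P(4)·log₂(P(4)/Q(4)) = 0.0098·log₂(0.0098/0.0099) = -0.00014
  P(5)·log₂(P(5)/Q(5)) = 0.0189·log₂(0.0189/0.2125) = -0.06598

D_KL(P||Q) = 1.15238 - 0.04964 + 0.03981 - 0.00014 - 0.06598 = 1.07643 ≈ 1.0764 bits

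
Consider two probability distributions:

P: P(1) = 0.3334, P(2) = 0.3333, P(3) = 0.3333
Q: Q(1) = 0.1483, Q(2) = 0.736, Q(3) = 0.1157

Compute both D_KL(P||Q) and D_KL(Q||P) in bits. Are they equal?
D_KL(P||Q) = 0.5175 bits, D_KL(Q||P) = 0.4912 bits. No, they are not equal.

D_KL(P||Q) = Σ P(x) log₂(P(x)/Q(x))

Computing term by term:
  P(1)·log₂(P(1)/Q(1)) = 0.3334·log₂(0.3334/0.1483) = 0.38966
  P(2)·log₂(P(2)/Q(2)) = 0.3333·log₂(0.3333/0.736) = -0.38092
  P(3)·log₂(P(3)/Q(3)) = 0.3333·log₂(0.3333/0.1157) = 0.50876

D_KL(P||Q) = 0.38966 - 0.38092 + 0.50876 = 0.51750 ≈ 0.5175 bits

D_KL(Q||P) = Σ Q(x) log₂(Q(x)/P(x))

Computing term by term:
  Q(1)·log₂(Q(1)/P(1)) = 0.1483·log₂(0.1483/0.3334) = -0.17332
  Q(2)·log₂(Q(2)/P(2)) = 0.736·log₂(0.736/0.3333) = 0.84116
  Q(3)·log₂(Q(3)/P(3)) = 0.1157·log₂(0.1157/0.3333) = -0.17661

D_KL(Q||P) = -0.17332 + 0.84116 - 0.17661 = 0.49123 ≈ 0.4912 bits

These are NOT equal (difference: 0.0263 bits). KL divergence is asymmetric: D_KL(P||Q) ≠ D_KL(Q||P) in general.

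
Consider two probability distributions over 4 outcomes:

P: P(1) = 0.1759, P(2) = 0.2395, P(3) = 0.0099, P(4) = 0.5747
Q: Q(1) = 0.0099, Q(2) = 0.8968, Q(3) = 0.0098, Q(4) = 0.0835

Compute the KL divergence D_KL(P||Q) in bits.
1.8735 bits

D_KL(P||Q) = Σ P(x) log₂(P(x)/Q(x))

Computing term by term:
  P(1)·log₂(P(1)/Q(1)) = 0.1759·log₂(0.1759/0.0099) = 0.73019
  P(2)·log₂(P(2)/Q(2)) = 0.2395·log₂(0.2395/0.8968) = -0.45619
  P(3)·log₂(P(3)/Q(3)) = 0.0099·log₂(0.0099/0.0098) = 0.00015
  P(4)·log₂(P(4)/Q(4)) = 0.5747·log₂(0.5747/0.0835) = 1.59937

D_KL(P||Q) = 0.73019 - 0.45619 + 0.00015 + 1.59937 = 1.87352 ≈ 1.8735 bits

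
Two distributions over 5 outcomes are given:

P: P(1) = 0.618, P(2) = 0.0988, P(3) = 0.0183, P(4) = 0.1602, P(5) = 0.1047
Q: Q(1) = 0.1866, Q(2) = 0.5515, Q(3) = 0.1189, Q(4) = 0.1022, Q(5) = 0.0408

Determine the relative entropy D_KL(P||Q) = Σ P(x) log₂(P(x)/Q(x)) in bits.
1.0194 bits

D_KL(P||Q) = Σ P(x) log₂(P(x)/Q(x))

Computing term by term:
  P(1)·log₂(P(1)/Q(1)) = 0.618·log₂(0.618/0.1866) = 1.06769
  P(2)·log₂(P(2)/Q(2)) = 0.0988·log₂(0.0988/0.5515) = -0.24510
  P(3)·log₂(P(3)/Q(3)) = 0.0183·log₂(0.0183/0.1189) = -0.04941
  P(4)·log₂(P(4)/Q(4)) = 0.1602·log₂(0.1602/0.1022) = 0.10389
  P(5)·log₂(P(5)/Q(5)) = 0.1047·log₂(0.1047/0.0408) = 0.14235

D_KL(P||Q) = 1.06769 - 0.24510 - 0.04941 + 0.10389 + 0.14235 = 1.01942 ≈ 1.0194 bits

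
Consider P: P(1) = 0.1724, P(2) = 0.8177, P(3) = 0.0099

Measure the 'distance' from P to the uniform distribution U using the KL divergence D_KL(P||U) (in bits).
0.8444 bits

U(i) = 1/3 for all i

D_KL(P||U) = Σ P(x) log₂(P(x) / (1/3))
           = Σ P(x) log₂(P(x)) + log₂(3)
           = log₂(3) - H(P)

H(P) = -Σ P(x) log₂(P(x)):
  -P(1)·log₂(P(1)) = -(0.1724)·log₂(0.1724) = 0.43724
  -P(2)·log₂(P(2)) = -(0.8177)·log₂(0.8177) = 0.23742
  -P(3)·log₂(P(3)) = -(0.0099)·log₂(0.0099) = 0.06592
H(P) = 0.43724 + 0.23742 + 0.06592 = 0.74058 bits

log₂(3) = 1.58496 bits

D_KL(P||U) = 1.58496 - 0.74058 = 0.84438 ≈ 0.8444 bits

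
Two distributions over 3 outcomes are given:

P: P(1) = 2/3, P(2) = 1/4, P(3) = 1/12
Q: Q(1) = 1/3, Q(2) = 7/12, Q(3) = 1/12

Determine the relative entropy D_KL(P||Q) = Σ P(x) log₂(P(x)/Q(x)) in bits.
0.3611 bits

D_KL(P||Q) = Σ P(x) log₂(P(x)/Q(x))

Computing term by term:
  P(1)·log₂(P(1)/Q(1)) = (2/3)·log₂((2/3)/(1/3)) = 0.66667
  P(2)·log₂(P(2)/Q(2)) = (1/4)·log₂((1/4)/(7/12)) = -0.30560
  P(3)·log₂(P(3)/Q(3)) = (1/12)·log₂((1/12)/(1/12)) = 0.00000

D_KL(P||Q) = 0.66667 - 0.30560 + 0.00000 = 0.36107 ≈ 0.3611 bits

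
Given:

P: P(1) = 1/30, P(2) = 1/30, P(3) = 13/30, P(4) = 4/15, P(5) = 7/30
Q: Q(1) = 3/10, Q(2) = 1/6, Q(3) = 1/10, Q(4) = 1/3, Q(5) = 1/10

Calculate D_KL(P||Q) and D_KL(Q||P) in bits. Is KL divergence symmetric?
D_KL(P||Q) = 0.9330 bits, D_KL(Q||P) = 1.1115 bits. No, KL divergence is not symmetric.

D_KL(P||Q) = Σ P(x) log₂(P(x)/Q(x))

Computing term by term:
  P(1)·log₂(P(1)/Q(1)) = (1/30)·log₂((1/30)/(3/10)) = -0.10566
  P(2)·log₂(P(2)/Q(2)) = (1/30)·log₂((1/30)/(1/6)) = -0.07740
  P(3)·log₂(P(3)/Q(3)) = (13/30)·log₂((13/30)/(1/10)) = 0.91671
  P(4)·log₂(P(4)/Q(4)) = (4/15)·log₂((4/15)/(1/3)) = -0.08585
  P(5)·log₂(P(5)/Q(5)) = (7/30)·log₂((7/30)/(1/10)) = 0.28522

D_KL(P||Q) = -0.10566 - 0.07740 + 0.91671 - 0.08585 + 0.28522 = 0.93302 ≈ 0.9330 bits

D_KL(Q||P) = Σ Q(x) log₂(Q(x)/P(x))

Computing term by term:
  Q(1)·log₂(Q(1)/P(1)) = (3/10)·log₂((3/10)/(1/30)) = 0.95098
  Q(2)·log₂(Q(2)/P(2)) = (1/6)·log₂((1/6)/(1/30)) = 0.38699
  Q(3)·log₂(Q(3)/P(3)) = (1/10)·log₂((1/10)/(13/30)) = -0.21155
  Q(4)·log₂(Q(4)/P(4)) = (1/3)·log₂((1/3)/(4/15)) = 0.10731
  Q(5)·log₂(Q(5)/P(5)) = (1/10)·log₂((1/10)/(7/30)) = -0.12224

D_KL(Q||P) = 0.95098 + 0.38699 - 0.21155 + 0.10731 - 0.12224 = 1.11149 ≈ 1.1115 bits

These are NOT equal (difference: 0.1785 bits). KL divergence is asymmetric: D_KL(P||Q) ≠ D_KL(Q||P) in general.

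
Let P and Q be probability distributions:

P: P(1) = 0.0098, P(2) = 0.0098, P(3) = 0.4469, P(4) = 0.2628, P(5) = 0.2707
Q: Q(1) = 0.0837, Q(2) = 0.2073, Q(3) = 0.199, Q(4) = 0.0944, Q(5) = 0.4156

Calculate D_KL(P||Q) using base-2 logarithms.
0.6689 bits

D_KL(P||Q) = Σ P(x) log₂(P(x)/Q(x))

Computing term by term:
  P(1)·log₂(P(1)/Q(1)) = 0.0098·log₂(0.0098/0.0837) = -0.03032
  P(2)·log₂(P(2)/Q(2)) = 0.0098·log₂(0.0098/0.2073) = -0.04315
  P(3)·log₂(P(3)/Q(3)) = 0.4469·log₂(0.4469/0.199) = 0.52161
  P(4)·log₂(P(4)/Q(4)) = 0.2628·log₂(0.2628/0.0944) = 0.38818
  P(5)·log₂(P(5)/Q(5)) = 0.2707·log₂(0.2707/0.4156) = -0.16743

D_KL(P||Q) = -0.03032 - 0.04315 + 0.52161 + 0.38818 - 0.16743 = 0.66889 ≈ 0.6689 bits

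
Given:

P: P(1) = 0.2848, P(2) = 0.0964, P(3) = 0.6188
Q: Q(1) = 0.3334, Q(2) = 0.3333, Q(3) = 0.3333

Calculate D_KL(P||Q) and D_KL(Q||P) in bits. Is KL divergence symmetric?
D_KL(P||Q) = 0.3151 bits, D_KL(Q||P) = 0.3748 bits. No, KL divergence is not symmetric.

D_KL(P||Q) = Σ P(x) log₂(P(x)/Q(x))

Computing term by term:
  P(1)·log₂(P(1)/Q(1)) = 0.2848·log₂(0.2848/0.3334) = -0.06474
  P(2)·log₂(P(2)/Q(2)) = 0.0964·log₂(0.0964/0.3333) = -0.17253
  P(3)·log₂(P(3)/Q(3)) = 0.6188·log₂(0.6188/0.3333) = 0.55237

D_KL(P||Q) = -0.06474 - 0.17253 + 0.55237 = 0.31510 ≈ 0.3151 bits

D_KL(Q||P) = Σ Q(x) log₂(Q(x)/P(x))

Computing term by term:
  Q(1)·log₂(Q(1)/P(1)) = 0.3334·log₂(0.3334/0.2848) = 0.07578
  Q(2)·log₂(Q(2)/P(2)) = 0.3333·log₂(0.3333/0.0964) = 0.59651
  Q(3)·log₂(Q(3)/P(3)) = 0.3333·log₂(0.3333/0.6188) = -0.29752

D_KL(Q||P) = 0.07578 + 0.59651 - 0.29752 = 0.37477 ≈ 0.3748 bits

These are NOT equal (difference: 0.0597 bits). KL divergence is asymmetric: D_KL(P||Q) ≠ D_KL(Q||P) in general.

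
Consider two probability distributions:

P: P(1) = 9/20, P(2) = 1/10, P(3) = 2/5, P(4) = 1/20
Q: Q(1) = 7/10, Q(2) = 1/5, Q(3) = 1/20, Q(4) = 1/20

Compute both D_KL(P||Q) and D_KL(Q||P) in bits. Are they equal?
D_KL(P||Q) = 0.8132 bits, D_KL(Q||P) = 0.4962 bits. No, they are not equal.

D_KL(P||Q) = Σ P(x) log₂(P(x)/Q(x))

Computing term by term:
  P(1)·log₂(P(1)/Q(1)) = (9/20)·log₂((9/20)/(7/10)) = -0.28684
  P(2)·log₂(P(2)/Q(2)) = (1/10)·log₂((1/10)/(1/5)) = -0.10000
  P(3)·log₂(P(3)/Q(3)) = (2/5)·log₂((2/5)/(1/20)) = 1.20000
  P(4)·log₂(P(4)/Q(4)) = (1/20)·log₂((1/20)/(1/20)) = 0.00000

D_KL(P||Q) = -0.28684 - 0.10000 + 1.20000 + 0.00000 = 0.81316 ≈ 0.8132 bits

D_KL(Q||P) = Σ Q(x) log₂(Q(x)/P(x))

Computing term by term:
  Q(1)·log₂(Q(1)/P(1)) = (7/10)·log₂((7/10)/(9/20)) = 0.44620
  Q(2)·log₂(Q(2)/P(2)) = (1/5)·log₂((1/5)/(1/10)) = 0.20000
  Q(3)·log₂(Q(3)/P(3)) = (1/20)·log₂((1/20)/(2/5)) = -0.15000
  Q(4)·log₂(Q(4)/P(4)) = (1/20)·log₂((1/20)/(1/20)) = 0.00000

D_KL(Q||P) = 0.44620 + 0.20000 - 0.15000 + 0.00000 = 0.49620 ≈ 0.4962 bits

These are NOT equal (difference: 0.3170 bits). KL divergence is asymmetric: D_KL(P||Q) ≠ D_KL(Q||P) in general.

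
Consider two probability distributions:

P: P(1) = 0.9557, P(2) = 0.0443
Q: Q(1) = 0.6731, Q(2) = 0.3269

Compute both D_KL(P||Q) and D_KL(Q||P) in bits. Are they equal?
D_KL(P||Q) = 0.3556 bits, D_KL(Q||P) = 0.6022 bits. No, they are not equal.

D_KL(P||Q) = Σ P(x) log₂(P(x)/Q(x))

Computing term by term:
  P(1)·log₂(P(1)/Q(1)) = 0.9557·log₂(0.9557/0.6731) = 0.48333
  P(2)·log₂(P(2)/Q(2)) = 0.0443·log₂(0.0443/0.3269) = -0.12774

D_KL(P||Q) = 0.48333 - 0.12774 = 0.35559 ≈ 0.3556 bits

D_KL(Q||P) = Σ Q(x) log₂(Q(x)/P(x))

Computing term by term:
  Q(1)·log₂(Q(1)/P(1)) = 0.6731·log₂(0.6731/0.9557) = -0.34041
  Q(2)·log₂(Q(2)/P(2)) = 0.3269·log₂(0.3269/0.0443) = 0.94261

D_KL(Q||P) = -0.34041 + 0.94261 = 0.60220 ≈ 0.6022 bits

These are NOT equal (difference: 0.2466 bits). KL divergence is asymmetric: D_KL(P||Q) ≠ D_KL(Q||P) in general.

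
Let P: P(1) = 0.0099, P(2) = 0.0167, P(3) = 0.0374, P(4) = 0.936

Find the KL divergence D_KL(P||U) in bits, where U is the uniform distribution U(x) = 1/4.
1.5689 bits

U(i) = 1/4 for all i

D_KL(P||U) = Σ P(x) log₂(P(x) / (1/4))
           = Σ P(x) log₂(P(x)) + log₂(4)
           = log₂(4) - H(P)

H(P) = -Σ P(x) log₂(P(x)):
  -P(1)·log₂(P(1)) = -(0.0099)·log₂(0.0099) = 0.06592
  -P(2)·log₂(P(2)) = -(0.0167)·log₂(0.0167) = 0.09860
  -P(3)·log₂(P(3)) = -(0.0374)·log₂(0.0374) = 0.17731
  -P(4)·log₂(P(4)) = -(0.936)·log₂(0.936) = 0.08931
H(P) = 0.06592 + 0.09860 + 0.17731 + 0.08931 = 0.43114 bits

log₂(4) = 2.00000 bits

D_KL(P||U) = 2.00000 - 0.43114 = 1.56886 ≈ 1.5689 bits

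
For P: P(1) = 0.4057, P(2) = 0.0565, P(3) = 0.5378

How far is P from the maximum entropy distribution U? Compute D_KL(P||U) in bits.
0.3415 bits

U(i) = 1/3 for all i

D_KL(P||U) = Σ P(x) log₂(P(x) / (1/3))
           = Σ P(x) log₂(P(x)) + log₂(3)
           = log₂(3) - H(P)

H(P) = -Σ P(x) log₂(P(x)):
  -P(1)·log₂(P(1)) = -(0.4057)·log₂(0.4057) = 0.52802
  -P(2)·log₂(P(2)) = -(0.0565)·log₂(0.0565) = 0.23423
  -P(3)·log₂(P(3)) = -(0.5378)·log₂(0.5378) = 0.48125
H(P) = 0.52802 + 0.23423 + 0.48125 = 1.24350 bits

log₂(3) = 1.58496 bits

D_KL(P||U) = 1.58496 - 1.24350 = 0.34146 ≈ 0.3415 bits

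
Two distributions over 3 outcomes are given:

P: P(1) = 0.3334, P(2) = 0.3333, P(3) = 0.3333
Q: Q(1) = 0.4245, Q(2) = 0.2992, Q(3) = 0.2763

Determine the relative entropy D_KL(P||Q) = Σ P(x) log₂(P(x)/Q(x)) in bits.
0.0259 bits

D_KL(P||Q) = Σ P(x) log₂(P(x)/Q(x))

Computing term by term:
  P(1)·log₂(P(1)/Q(1)) = 0.3334·log₂(0.3334/0.4245) = -0.11619
  P(2)·log₂(P(2)/Q(2)) = 0.3333·log₂(0.3333/0.2992) = 0.05190
  P(3)·log₂(P(3)/Q(3)) = 0.3333·log₂(0.3333/0.2763) = 0.09019

D_KL(P||Q) = -0.11619 + 0.05190 + 0.09019 = 0.02590 ≈ 0.0259 bits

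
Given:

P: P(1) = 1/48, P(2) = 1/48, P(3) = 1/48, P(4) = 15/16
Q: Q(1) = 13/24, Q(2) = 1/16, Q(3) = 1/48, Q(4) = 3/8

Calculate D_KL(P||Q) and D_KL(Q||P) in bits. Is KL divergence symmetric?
D_KL(P||Q) = 1.1084 bits, D_KL(Q||P) = 2.1494 bits. No, KL divergence is not symmetric.

D_KL(P||Q) = Σ P(x) log₂(P(x)/Q(x))

Computing term by term:
  P(1)·log₂(P(1)/Q(1)) = (1/48)·log₂((1/48)/(13/24)) = -0.09793
  P(2)·log₂(P(2)/Q(2)) = (1/48)·log₂((1/48)/(1/16)) = -0.03302
  P(3)·log₂(P(3)/Q(3)) = (1/48)·log₂((1/48)/(1/48)) = 0.00000
  P(4)·log₂(P(4)/Q(4)) = (15/16)·log₂((15/16)/(3/8)) = 1.23931

D_KL(P||Q) = -0.09793 - 0.03302 + 0.00000 + 1.23931 = 1.10836 ≈ 1.1084 bits

D_KL(Q||P) = Σ Q(x) log₂(Q(x)/P(x))

Computing term by term:
  Q(1)·log₂(Q(1)/P(1)) = (13/24)·log₂((13/24)/(1/48)) = 2.54607
  Q(2)·log₂(Q(2)/P(2)) = (1/16)·log₂((1/16)/(1/48)) = 0.09906
  Q(3)·log₂(Q(3)/P(3)) = (1/48)·log₂((1/48)/(1/48)) = 0.00000
  Q(4)·log₂(Q(4)/P(4)) = (3/8)·log₂((3/8)/(15/16)) = -0.49572

D_KL(Q||P) = 2.54607 + 0.09906 + 0.00000 - 0.49572 = 2.14941 ≈ 2.1494 bits

These are NOT equal (difference: 1.0410 bits). KL divergence is asymmetric: D_KL(P||Q) ≠ D_KL(Q||P) in general.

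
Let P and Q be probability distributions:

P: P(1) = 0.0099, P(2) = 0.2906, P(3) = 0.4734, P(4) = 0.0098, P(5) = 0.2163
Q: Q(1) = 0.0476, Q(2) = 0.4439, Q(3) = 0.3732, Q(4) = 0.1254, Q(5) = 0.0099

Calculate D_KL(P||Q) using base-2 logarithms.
0.8888 bits

D_KL(P||Q) = Σ P(x) log₂(P(x)/Q(x))

Computing term by term:
  P(1)·log₂(P(1)/Q(1)) = 0.0099·log₂(0.0099/0.0476) = -0.02243
  P(2)·log₂(P(2)/Q(2)) = 0.2906·log₂(0.2906/0.4439) = -0.17761
  P(3)·log₂(P(3)/Q(3)) = 0.4734·log₂(0.4734/0.3732) = 0.16243
  P(4)·log₂(P(4)/Q(4)) = 0.0098·log₂(0.0098/0.1254) = -0.03604
  P(5)·log₂(P(5)/Q(5)) = 0.2163·log₂(0.2163/0.0099) = 0.96242

D_KL(P||Q) = -0.02243 - 0.17761 + 0.16243 - 0.03604 + 0.96242 = 0.88877 ≈ 0.8888 bits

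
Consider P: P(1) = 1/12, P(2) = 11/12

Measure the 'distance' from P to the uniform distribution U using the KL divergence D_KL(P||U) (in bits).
0.5862 bits

U(i) = 1/2 for all i

D_KL(P||U) = Σ P(x) log₂(P(x) / (1/2))
           = Σ P(x) log₂(P(x)) + log₂(2)
           = log₂(2) - H(P)

H(P) = -Σ P(x) log₂(P(x)):
  -P(1)·log₂(P(1)) = -(1/12)·log₂(1/12) = 0.29875
  -P(2)·log₂(P(2)) = -(11/12)·log₂(11/12) = 0.11507
H(P) = 0.29875 + 0.11507 = 0.41382 bits

log₂(2) = 1.00000 bits

D_KL(P||U) = 1.00000 - 0.41382 = 0.58618 ≈ 0.5862 bits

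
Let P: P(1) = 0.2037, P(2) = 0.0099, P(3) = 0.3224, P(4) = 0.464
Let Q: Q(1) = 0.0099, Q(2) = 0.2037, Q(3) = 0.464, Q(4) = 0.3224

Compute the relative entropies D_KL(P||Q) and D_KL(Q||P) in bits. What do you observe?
D_KL(P||Q) = 0.9199 bits, D_KL(Q||P) = 0.9199 bits. The two directions give the same value here, because Q is a self-inverse relabeling of P; in general KL divergence is asymmetric.

D_KL(P||Q) = Σ P(x) log₂(P(x)/Q(x))

Computing term by term:
  P(1)·log₂(P(1)/Q(1)) = 0.2037·log₂(0.2037/0.0099) = 0.88872
  P(2)·log₂(P(2)/Q(2)) = 0.0099·log₂(0.0099/0.2037) = -0.04319
  P(3)·log₂(P(3)/Q(3)) = 0.3224·log₂(0.3224/0.464) = -0.16935
  P(4)·log₂(P(4)/Q(4)) = 0.464·log₂(0.464/0.3224) = 0.24373

D_KL(P||Q) = 0.88872 - 0.04319 - 0.16935 + 0.24373 = 0.91991 ≈ 0.9199 bits

D_KL(Q||P) = Σ Q(x) log₂(Q(x)/P(x))

Computing term by term:
  Q(1)·log₂(Q(1)/P(1)) = 0.0099·log₂(0.0099/0.2037) = -0.04319
  Q(2)·log₂(Q(2)/P(2)) = 0.2037·log₂(0.2037/0.0099) = 0.88872
  Q(3)·log₂(Q(3)/P(3)) = 0.464·log₂(0.464/0.3224) = 0.24373
  Q(4)·log₂(Q(4)/P(4)) = 0.3224·log₂(0.3224/0.464) = -0.16935

D_KL(Q||P) = -0.04319 + 0.88872 + 0.24373 - 0.16935 = 0.91991 ≈ 0.9199 bits

These ARE equal here. Q is P with outcomes relabeled (Q(1) = P(2), Q(2) = P(1), Q(3) = P(4), Q(4) = P(3)) by a relabeling that is its own inverse, so the two sums contain exactly the same terms in a different order. This is a special case — KL divergence is not symmetric in general: D_KL(P||Q) ≠ D_KL(Q||P) for most P, Q.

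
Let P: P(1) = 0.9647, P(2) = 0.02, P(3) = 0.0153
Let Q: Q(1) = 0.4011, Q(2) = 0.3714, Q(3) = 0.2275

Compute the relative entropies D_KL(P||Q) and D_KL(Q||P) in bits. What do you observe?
D_KL(P||Q) = 1.0775 bits, D_KL(Q||P) = 1.9435 bits. The two directions give different values (D_KL(Q||P) exceeds D_KL(P||Q) by 0.8660 bits): KL divergence is asymmetric.

D_KL(P||Q) = Σ P(x) log₂(P(x)/Q(x))

Computing term by term:
  P(1)·log₂(P(1)/Q(1)) = 0.9647·log₂(0.9647/0.4011) = 1.22142
  P(2)·log₂(P(2)/Q(2)) = 0.02·log₂(0.02/0.3714) = -0.08430
  P(3)·log₂(P(3)/Q(3)) = 0.0153·log₂(0.0153/0.2275) = -0.05958

D_KL(P||Q) = 1.22142 - 0.08430 - 0.05958 = 1.07754 ≈ 1.0775 bits

D_KL(Q||P) = Σ Q(x) log₂(Q(x)/P(x))

Computing term by term:
  Q(1)·log₂(Q(1)/P(1)) = 0.4011·log₂(0.4011/0.9647) = -0.50784
  Q(2)·log₂(Q(2)/P(2)) = 0.3714·log₂(0.3714/0.02) = 1.56541
  Q(3)·log₂(Q(3)/P(3)) = 0.2275·log₂(0.2275/0.0153) = 0.88594

D_KL(Q||P) = -0.50784 + 1.56541 + 0.88594 = 1.94351 ≈ 1.9435 bits

These are NOT equal (difference: 0.8660 bits). KL divergence is asymmetric: D_KL(P||Q) ≠ D_KL(Q||P) in general.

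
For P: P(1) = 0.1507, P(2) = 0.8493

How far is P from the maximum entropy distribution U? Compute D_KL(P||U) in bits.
0.3884 bits

U(i) = 1/2 for all i

D_KL(P||U) = Σ P(x) log₂(P(x) / (1/2))
           = Σ P(x) log₂(P(x)) + log₂(2)
           = log₂(2) - H(P)

H(P) = -Σ P(x) log₂(P(x)):
  -P(1)·log₂(P(1)) = -(0.1507)·log₂(0.1507) = 0.41145
  -P(2)·log₂(P(2)) = -(0.8493)·log₂(0.8493) = 0.20014
H(P) = 0.41145 + 0.20014 = 0.61159 bits

log₂(2) = 1.00000 bits

D_KL(P||U) = 1.00000 - 0.61159 = 0.38841 ≈ 0.3884 bits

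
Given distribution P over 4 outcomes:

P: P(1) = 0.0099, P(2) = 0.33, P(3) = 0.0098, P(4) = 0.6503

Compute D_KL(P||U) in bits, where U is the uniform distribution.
0.9371 bits

U(i) = 1/4 for all i

D_KL(P||U) = Σ P(x) log₂(P(x) / (1/4))
           = Σ P(x) log₂(P(x)) + log₂(4)
           = log₂(4) - H(P)

H(P) = -Σ P(x) log₂(P(x)):
  -P(1)·log₂(P(1)) = -(0.0099)·log₂(0.0099) = 0.06592
  -P(2)·log₂(P(2)) = -(0.33)·log₂(0.33) = 0.52782
  -P(3)·log₂(P(3)) = -(0.0098)·log₂(0.0098) = 0.06540
  -P(4)·log₂(P(4)) = -(0.6503)·log₂(0.6503) = 0.40372
H(P) = 0.06592 + 0.52782 + 0.06540 + 0.40372 = 1.06286 bits

log₂(4) = 2.00000 bits

D_KL(P||U) = 2.00000 - 1.06286 = 0.93714 ≈ 0.9371 bits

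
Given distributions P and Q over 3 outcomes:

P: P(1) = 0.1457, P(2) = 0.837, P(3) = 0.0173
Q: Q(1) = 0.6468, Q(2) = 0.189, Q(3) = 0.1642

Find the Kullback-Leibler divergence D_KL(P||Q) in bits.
1.4274 bits

D_KL(P||Q) = Σ P(x) log₂(P(x)/Q(x))

Computing term by term:
  P(1)·log₂(P(1)/Q(1)) = 0.1457·log₂(0.1457/0.6468) = -0.31330
  P(2)·log₂(P(2)/Q(2)) = 0.837·log₂(0.837/0.189) = 1.79691
  P(3)·log₂(P(3)/Q(3)) = 0.0173·log₂(0.0173/0.1642) = -0.05617

D_KL(P||Q) = -0.31330 + 1.79691 - 0.05617 = 1.42744 ≈ 1.4274 bits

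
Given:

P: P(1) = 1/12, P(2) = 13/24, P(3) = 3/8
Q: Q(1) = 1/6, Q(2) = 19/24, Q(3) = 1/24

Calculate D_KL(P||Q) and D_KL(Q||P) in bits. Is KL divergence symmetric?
D_KL(P||Q) = 0.8088 bits, D_KL(Q||P) = 0.4680 bits. No, KL divergence is not symmetric.

D_KL(P||Q) = Σ P(x) log₂(P(x)/Q(x))

Computing term by term:
  P(1)·log₂(P(1)/Q(1)) = (1/12)·log₂((1/12)/(1/6)) = -0.08333
  P(2)·log₂(P(2)/Q(2)) = (13/24)·log₂((13/24)/(19/24)) = -0.29656
  P(3)·log₂(P(3)/Q(3)) = (3/8)·log₂((3/8)/(1/24)) = 1.18872

D_KL(P||Q) = -0.08333 - 0.29656 + 1.18872 = 0.80883 ≈ 0.8088 bits

D_KL(Q||P) = Σ Q(x) log₂(Q(x)/P(x))

Computing term by term:
  Q(1)·log₂(Q(1)/P(1)) = (1/6)·log₂((1/6)/(1/12)) = 0.16667
  Q(2)·log₂(Q(2)/P(2)) = (19/24)·log₂((19/24)/(13/24)) = 0.43343
  Q(3)·log₂(Q(3)/P(3)) = (1/24)·log₂((1/24)/(3/8)) = -0.13208

D_KL(Q||P) = 0.16667 + 0.43343 - 0.13208 = 0.46802 ≈ 0.4680 bits

These are NOT equal (difference: 0.3408 bits). KL divergence is asymmetric: D_KL(P||Q) ≠ D_KL(Q||P) in general.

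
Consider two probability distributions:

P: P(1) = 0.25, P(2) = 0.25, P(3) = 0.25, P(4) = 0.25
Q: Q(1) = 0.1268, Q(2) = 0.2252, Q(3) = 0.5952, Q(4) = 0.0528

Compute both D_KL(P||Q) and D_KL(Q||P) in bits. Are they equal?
D_KL(P||Q) = 0.5305 bits, D_KL(Q||P) = 0.4683 bits. No, they are not equal.

D_KL(P||Q) = Σ P(x) log₂(P(x)/Q(x))

Computing term by term:
  P(1)·log₂(P(1)/Q(1)) = 0.25·log₂(0.25/0.1268) = 0.24484
  P(2)·log₂(P(2)/Q(2)) = 0.25·log₂(0.25/0.2252) = 0.03768
  P(3)·log₂(P(3)/Q(3)) = 0.25·log₂(0.25/0.5952) = -0.31286
  P(4)·log₂(P(4)/Q(4)) = 0.25·log₂(0.25/0.0528) = 0.56083

D_KL(P||Q) = 0.24484 + 0.03768 - 0.31286 + 0.56083 = 0.53049 ≈ 0.5305 bits

D_KL(Q||P) = Σ Q(x) log₂(Q(x)/P(x))

Computing term by term:
  Q(1)·log₂(Q(1)/P(1)) = 0.1268·log₂(0.1268/0.25) = -0.12418
  Q(2)·log₂(Q(2)/P(2)) = 0.2252·log₂(0.2252/0.25) = -0.03394
  Q(3)·log₂(Q(3)/P(3)) = 0.5952·log₂(0.5952/0.25) = 0.74486
  Q(4)·log₂(Q(4)/P(4)) = 0.0528·log₂(0.0528/0.25) = -0.11845

D_KL(Q||P) = -0.12418 - 0.03394 + 0.74486 - 0.11845 = 0.46829 ≈ 0.4683 bits

These are NOT equal (difference: 0.0622 bits). KL divergence is asymmetric: D_KL(P||Q) ≠ D_KL(Q||P) in general.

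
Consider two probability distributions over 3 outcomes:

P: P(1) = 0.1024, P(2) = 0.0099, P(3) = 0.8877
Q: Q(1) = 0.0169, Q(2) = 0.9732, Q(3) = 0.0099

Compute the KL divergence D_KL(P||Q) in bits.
5.9587 bits

D_KL(P||Q) = Σ P(x) log₂(P(x)/Q(x))

Computing term by term:
  P(1)·log₂(P(1)/Q(1)) = 0.1024·log₂(0.1024/0.0169) = 0.26615
  P(2)·log₂(P(2)/Q(2)) = 0.0099·log₂(0.0099/0.9732) = -0.06553
  P(3)·log₂(P(3)/Q(3)) = 0.8877·log₂(0.8877/0.0099) = 5.75807

D_KL(P||Q) = 0.26615 - 0.06553 + 5.75807 = 5.95869 ≈ 5.9587 bits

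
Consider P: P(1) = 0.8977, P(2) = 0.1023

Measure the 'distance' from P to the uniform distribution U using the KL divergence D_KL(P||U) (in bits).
0.5238 bits

U(i) = 1/2 for all i

D_KL(P||U) = Σ P(x) log₂(P(x) / (1/2))
           = Σ P(x) log₂(P(x)) + log₂(2)
           = log₂(2) - H(P)

H(P) = -Σ P(x) log₂(P(x)):
  -P(1)·log₂(P(1)) = -(0.8977)·log₂(0.8977) = 0.13977
  -P(2)·log₂(P(2)) = -(0.1023)·log₂(0.1023) = 0.33648
H(P) = 0.13977 + 0.33648 = 0.47625 bits

log₂(2) = 1.00000 bits

D_KL(P||U) = 1.00000 - 0.47625 = 0.52375 ≈ 0.5238 bits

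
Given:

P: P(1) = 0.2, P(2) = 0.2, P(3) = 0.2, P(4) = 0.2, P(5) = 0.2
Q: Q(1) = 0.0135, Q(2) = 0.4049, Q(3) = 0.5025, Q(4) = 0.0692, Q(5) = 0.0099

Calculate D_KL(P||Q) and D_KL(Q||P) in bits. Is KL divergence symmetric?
D_KL(P||Q) = 1.4820 bits, D_KL(Q||P) = 0.8785 bits. No, KL divergence is not symmetric.

D_KL(P||Q) = Σ P(x) log₂(P(x)/Q(x))

Computing term by term:
  P(1)·log₂(P(1)/Q(1)) = 0.2·log₂(0.2/0.0135) = 0.77779
  P(2)·log₂(P(2)/Q(2)) = 0.2·log₂(0.2/0.4049) = -0.20351
  P(3)·log₂(P(3)/Q(3)) = 0.2·log₂(0.2/0.5025) = -0.26582
  P(4)·log₂(P(4)/Q(4)) = 0.2·log₂(0.2/0.0692) = 0.30623
  P(5)·log₂(P(5)/Q(5)) = 0.2·log₂(0.2/0.0099) = 0.86729

D_KL(P||Q) = 0.77779 - 0.20351 - 0.26582 + 0.30623 + 0.86729 = 1.48198 ≈ 1.4820 bits

D_KL(Q||P) = Σ Q(x) log₂(Q(x)/P(x))

Computing term by term:
  Q(1)·log₂(Q(1)/P(1)) = 0.0135·log₂(0.0135/0.2) = -0.05250
  Q(2)·log₂(Q(2)/P(2)) = 0.4049·log₂(0.4049/0.2) = 0.41201
  Q(3)·log₂(Q(3)/P(3)) = 0.5025·log₂(0.5025/0.2) = 0.66788
  Q(4)·log₂(Q(4)/P(4)) = 0.0692·log₂(0.0692/0.2) = -0.10596
  Q(5)·log₂(Q(5)/P(5)) = 0.0099·log₂(0.0099/0.2) = -0.04293

D_KL(Q||P) = -0.05250 + 0.41201 + 0.66788 - 0.10596 - 0.04293 = 0.87850 ≈ 0.8785 bits

These are NOT equal (difference: 0.6035 bits). KL divergence is asymmetric: D_KL(P||Q) ≠ D_KL(Q||P) in general.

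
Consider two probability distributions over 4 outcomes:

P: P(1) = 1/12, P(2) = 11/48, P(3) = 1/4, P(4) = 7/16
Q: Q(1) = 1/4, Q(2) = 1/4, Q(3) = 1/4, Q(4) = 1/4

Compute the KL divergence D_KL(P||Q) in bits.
0.1924 bits

D_KL(P||Q) = Σ P(x) log₂(P(x)/Q(x))

Computing term by term:
  P(1)·log₂(P(1)/Q(1)) = (1/12)·log₂((1/12)/(1/4)) = -0.13208
  P(2)·log₂(P(2)/Q(2)) = (11/48)·log₂((11/48)/(1/4)) = -0.02877
  P(3)·log₂(P(3)/Q(3)) = (1/4)·log₂((1/4)/(1/4)) = 0.00000
  P(4)·log₂(P(4)/Q(4)) = (7/16)·log₂((7/16)/(1/4)) = 0.35322

D_KL(P||Q) = -0.13208 - 0.02877 + 0.00000 + 0.35322 = 0.19237 ≈ 0.1924 bits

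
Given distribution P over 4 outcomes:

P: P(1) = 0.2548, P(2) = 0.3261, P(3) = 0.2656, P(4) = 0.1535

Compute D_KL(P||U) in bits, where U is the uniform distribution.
0.0472 bits

U(i) = 1/4 for all i

D_KL(P||U) = Σ P(x) log₂(P(x) / (1/4))
           = Σ P(x) log₂(P(x)) + log₂(4)
           = log₂(4) - H(P)

H(P) = -Σ P(x) log₂(P(x)):
  -P(1)·log₂(P(1)) = -(0.2548)·log₂(0.2548) = 0.50261
  -P(2)·log₂(P(2)) = -(0.3261)·log₂(0.3261) = 0.52718
  -P(3)·log₂(P(3)) = -(0.2656)·log₂(0.2656) = 0.50801
  -P(4)·log₂(P(4)) = -(0.1535)·log₂(0.1535) = 0.41502
H(P) = 0.50261 + 0.52718 + 0.50801 + 0.41502 = 1.95282 bits

log₂(4) = 2.00000 bits

D_KL(P||U) = 2.00000 - 1.95282 = 0.04718 ≈ 0.0472 bits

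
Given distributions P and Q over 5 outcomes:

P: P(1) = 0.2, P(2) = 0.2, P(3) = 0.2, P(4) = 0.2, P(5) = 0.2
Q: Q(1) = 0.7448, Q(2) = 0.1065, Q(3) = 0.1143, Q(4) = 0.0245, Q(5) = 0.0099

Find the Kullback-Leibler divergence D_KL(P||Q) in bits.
1.4370 bits

D_KL(P||Q) = Σ P(x) log₂(P(x)/Q(x))

Computing term by term:
  P(1)·log₂(P(1)/Q(1)) = 0.2·log₂(0.2/0.7448) = -0.37937
  P(2)·log₂(P(2)/Q(2)) = 0.2·log₂(0.2/0.1065) = 0.18183
  P(3)·log₂(P(3)/Q(3)) = 0.2·log₂(0.2/0.1143) = 0.16143
  P(4)·log₂(P(4)/Q(4)) = 0.2·log₂(0.2/0.0245) = 0.60583
  P(5)·log₂(P(5)/Q(5)) = 0.2·log₂(0.2/0.0099) = 0.86729

D_KL(P||Q) = -0.37937 + 0.18183 + 0.16143 + 0.60583 + 0.86729 = 1.43701 ≈ 1.4370 bits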